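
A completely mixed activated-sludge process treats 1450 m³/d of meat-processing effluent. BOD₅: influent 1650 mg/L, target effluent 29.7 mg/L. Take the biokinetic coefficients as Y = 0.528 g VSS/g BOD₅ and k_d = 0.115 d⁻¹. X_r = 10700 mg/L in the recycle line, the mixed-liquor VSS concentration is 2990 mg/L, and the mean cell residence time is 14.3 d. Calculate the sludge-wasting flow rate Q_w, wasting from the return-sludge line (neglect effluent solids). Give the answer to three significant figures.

From the SRT design equation V = Y Q (S₀−S) θ_c / [X (1 + k_d θ_c)] = 0.528 × 1450 × (1650 − 29.7) × 14.3 / [2990 × (1 + 0.115 × 14.3)] = 1.77×10^7 / 7907 = 2243 m³.
θ_c = V·X/(Q_w·X_r) when wasting from the recycle, so Q_w = V·X/(θ_c·X_r) = 2243 × 2990 / (14.3 × 10700) = 43.84 m³/d.

Q_w ≈ 43.8 m³/d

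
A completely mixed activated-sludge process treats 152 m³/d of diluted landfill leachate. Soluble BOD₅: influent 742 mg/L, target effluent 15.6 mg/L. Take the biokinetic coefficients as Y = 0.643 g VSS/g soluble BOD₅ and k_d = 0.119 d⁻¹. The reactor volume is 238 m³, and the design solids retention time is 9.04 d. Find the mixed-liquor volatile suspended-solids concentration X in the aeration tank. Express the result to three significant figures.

Solving the biomass balance for X: X = Y Q (S₀−S) θ_c / [V (1+k_d θ_c)] = 0.643 × 152 × (742 − 15.6) × 9.04 / [238 × (1 + 0.119 × 9.04)] = 1299 mg/L.

X ≈ 1300 mg/L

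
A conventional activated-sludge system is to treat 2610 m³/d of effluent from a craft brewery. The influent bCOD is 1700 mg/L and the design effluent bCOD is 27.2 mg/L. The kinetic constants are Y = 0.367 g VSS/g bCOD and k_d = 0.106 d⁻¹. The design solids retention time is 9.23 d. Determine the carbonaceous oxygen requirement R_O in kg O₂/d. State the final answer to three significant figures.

R_O ≈ 3220 kg O₂/d

Correct the yield for decay: Y_obs = Y/(1 + k_d θ_c) = 0.367 / (1 + 0.106 × 9.23) = 0.367 / 1.978 = 0.1855.
Mass of bCOD removed per day: Q(S₀ − S) = 2610 × 1673 g/m³ = 4366 kg/d.
Biomass synthesised: P_X = Y_obs × 4366 = 809.9 kg VSS/d.
Carbonaceous O₂ demand = substrate oxidised − cell-mass equivalent = 4366 − 1.42 × 809.9 = 3216 kg O₂/d.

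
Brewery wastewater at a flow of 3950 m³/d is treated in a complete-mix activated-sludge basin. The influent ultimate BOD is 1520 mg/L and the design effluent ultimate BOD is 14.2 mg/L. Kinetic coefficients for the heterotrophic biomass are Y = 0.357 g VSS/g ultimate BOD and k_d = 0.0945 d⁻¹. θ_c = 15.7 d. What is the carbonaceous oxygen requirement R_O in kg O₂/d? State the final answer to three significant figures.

R_O ≈ 4730 kg O₂/d

Correct the yield for decay: Y_obs = Y/(1 + k_d θ_c) = 0.357 / (1 + 0.0945 × 15.7) = 0.357 / 2.484 = 0.1437.
ΔS = 1520 − 14.2 = 1506 mg/L, so the substrate removal rate is 3950 × 1506/1000 = 5948 kg ultimate BOD/d.
Biomass synthesised: P_X = Y_obs × 5948 = 855.0 kg VSS/d.
R_O = Q·ΔS − 1.42 P_X = 5948 − 1214 = 4734 kg O₂/d.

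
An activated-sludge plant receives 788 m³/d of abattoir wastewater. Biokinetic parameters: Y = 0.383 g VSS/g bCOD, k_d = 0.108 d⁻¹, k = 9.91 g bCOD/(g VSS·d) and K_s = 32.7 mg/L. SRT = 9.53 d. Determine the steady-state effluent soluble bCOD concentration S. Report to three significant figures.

Effluent substrate depends only on kinetics and SRT: S = K_s(1 + k_d θ_c) / [θ_c(Yk − k_d) − 1] = 32.7 × (1 + 0.108 × 9.53) / [9.53 × (0.383 × 9.91 − 0.108) − 1] = 66.36 / 34.14 = 1.944 mg/L.

S ≈ 1.94 mg/L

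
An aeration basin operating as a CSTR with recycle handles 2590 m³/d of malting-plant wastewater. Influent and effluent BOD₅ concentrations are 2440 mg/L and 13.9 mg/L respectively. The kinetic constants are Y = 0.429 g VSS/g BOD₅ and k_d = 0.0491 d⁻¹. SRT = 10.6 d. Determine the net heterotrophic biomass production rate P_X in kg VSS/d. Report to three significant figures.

P_X ≈ 1770 kg VSS/d

Observed yield with endogenous decay: Y_obs = Y / (1 + k_d·θ_c) = 0.429 / (1 + 0.0491 × 10.6) = 0.429 / 1.520 = 0.2822 g VSS/g BOD₅.
ΔS = 2440 − 13.9 = 2426 mg/L, so the substrate removal rate is 2590 × 2426/1000 = 6284 kg BOD₅/d.
Net biomass production P_X = Y_obs × Q·(S₀ − S) = 0.2822 × 6284 = 1773 kg VSS/d.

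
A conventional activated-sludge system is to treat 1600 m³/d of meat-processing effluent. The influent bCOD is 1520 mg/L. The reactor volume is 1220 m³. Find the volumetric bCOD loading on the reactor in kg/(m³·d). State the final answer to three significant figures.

L_v ≈ 1.99 kg bCOD/(m³·d)

L_v = Q S₀ / V = 1600 × 1520 × 10⁻³ / 1220 = 1.993 kg/(m³·d).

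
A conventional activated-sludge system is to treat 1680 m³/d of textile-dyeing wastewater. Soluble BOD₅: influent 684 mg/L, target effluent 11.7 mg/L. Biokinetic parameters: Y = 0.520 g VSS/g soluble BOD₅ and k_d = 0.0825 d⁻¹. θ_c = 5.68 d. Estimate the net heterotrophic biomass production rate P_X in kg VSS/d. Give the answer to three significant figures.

The observed yield is Y_obs = Y/(1 + k_d·θ_c) = 0.520 / (1 + 0.0825 × 5.68) = 0.520 / 1.469 = 0.3541 g VSS per g soluble BOD₅ removed.
Q·(S₀ − S) = 1680 × (684 − 11.7) × 10⁻³ = 1129 kg/d removed.
Biomass produced: P_X = Y_obs·Q·ΔS = 0.3541 × 1129 ≈ 399.9 kg VSS/d.

P_X ≈ 400 kg VSS/d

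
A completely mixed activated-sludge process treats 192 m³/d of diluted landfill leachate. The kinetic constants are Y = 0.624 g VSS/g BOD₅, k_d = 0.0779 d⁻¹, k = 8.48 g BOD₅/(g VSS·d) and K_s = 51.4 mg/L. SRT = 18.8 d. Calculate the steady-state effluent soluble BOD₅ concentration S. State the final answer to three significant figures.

Effluent substrate depends only on kinetics and SRT: S = K_s(1 + k_d θ_c) / [θ_c(Yk − k_d) − 1] = 51.4 × (1 + 0.0779 × 18.8) / [18.8 × (0.624 × 8.48 − 0.0779) − 1] = 126.7 / 97.02 = 1.306 mg/L.

S ≈ 1.31 mg/L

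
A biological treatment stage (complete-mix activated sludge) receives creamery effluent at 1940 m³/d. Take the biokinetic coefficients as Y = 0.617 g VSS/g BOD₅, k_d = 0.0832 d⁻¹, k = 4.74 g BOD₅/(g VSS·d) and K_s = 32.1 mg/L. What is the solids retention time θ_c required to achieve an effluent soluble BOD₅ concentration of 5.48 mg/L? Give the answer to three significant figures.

θ_c ≈ 2.91 d

From 1/θ_c = Y·k·S/(K_s + S) − k_d: Y·k·S/(K_s+S) = 0.617 × 4.74 × 5.48 / (32.1 + 5.48) = 0.4265 d⁻¹.
Then 1/θ_c = μ − k_d = 0.4265 − 0.0832 = 0.3433 d⁻¹, giving θ_c = 2.913 d.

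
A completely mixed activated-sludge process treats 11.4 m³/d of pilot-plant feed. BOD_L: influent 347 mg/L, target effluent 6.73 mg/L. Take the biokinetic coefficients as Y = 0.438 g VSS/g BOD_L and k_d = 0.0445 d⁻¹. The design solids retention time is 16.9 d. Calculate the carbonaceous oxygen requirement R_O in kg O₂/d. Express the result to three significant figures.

R_O ≈ 2.50 kg O₂/d

Observed yield with endogenous decay: Y_obs = Y / (1 + k_d·θ_c) = 0.438 / (1 + 0.0445 × 16.9) = 0.438 / 1.752 = 0.2500 g VSS/g BOD_L.
Substrate removed = Q·(S₀ − S) = 11.4 m³/d × (347 − 6.73) g/m³ = 3.88×10^3 g/d = 3.879 kg/d.
Net sludge production P_X = 0.2500 × 3.879 = 0.9697 kg VSS/d.
R_O = Q·ΔS − 1.42 P_X = 3.879 − 1.377 = 2.502 kg O₂/d.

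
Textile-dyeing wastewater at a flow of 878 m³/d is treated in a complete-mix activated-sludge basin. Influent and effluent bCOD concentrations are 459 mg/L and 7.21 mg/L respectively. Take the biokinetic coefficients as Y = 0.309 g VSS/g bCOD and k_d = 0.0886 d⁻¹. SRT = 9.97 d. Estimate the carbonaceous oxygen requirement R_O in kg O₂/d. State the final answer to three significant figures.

R_O ≈ 304 kg O₂/d

Observed yield with endogenous decay: Y_obs = Y / (1 + k_d·θ_c) = 0.309 / (1 + 0.0886 × 9.97) = 0.309 / 1.883 = 0.1641 g VSS/g bCOD.
ΔS = 459 − 7.21 = 451.8 mg/L, so the substrate removal rate is 878 × 451.8/1000 = 396.7 kg bCOD/d.
P_X = Y_obs·Q·(S₀ − S) = 0.1641 × 396.7 = 65.08 kg VSS/d.
Carbonaceous O₂ demand = substrate oxidised − cell-mass equivalent = 396.7 − 1.42 × 65.08 = 304.3 kg O₂/d.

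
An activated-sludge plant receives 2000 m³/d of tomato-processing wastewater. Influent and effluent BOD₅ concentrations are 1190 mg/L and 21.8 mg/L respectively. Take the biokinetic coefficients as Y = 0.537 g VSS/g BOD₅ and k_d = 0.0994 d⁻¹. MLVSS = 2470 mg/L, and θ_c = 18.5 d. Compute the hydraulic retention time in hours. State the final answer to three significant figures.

From the SRT design equation V = Y Q (S₀−S) θ_c / [X (1 + k_d θ_c)] = 0.537 × 2000 × (1190 − 21.8) × 18.5 / [2470 × (1 + 0.0994 × 18.5)] = 2.32×10^7 / 7012 = 3310 m³.
HRT = V/Q = 3310 m³ / 2000 m³·d⁻¹ = 1.655 d × 24 = 39.72 h.

τ ≈ 39.7 h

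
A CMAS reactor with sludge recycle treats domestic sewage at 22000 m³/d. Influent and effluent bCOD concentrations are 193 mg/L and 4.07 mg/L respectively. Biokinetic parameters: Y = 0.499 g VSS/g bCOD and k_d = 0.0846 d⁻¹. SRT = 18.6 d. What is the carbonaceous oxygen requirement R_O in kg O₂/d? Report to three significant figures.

R_O ≈ 3010 kg O₂/d

Y_obs = Y / (1 + k_d θ_c) = 0.499 / (1 + 0.0846 × 18.6) = 0.499 / 2.574 = 0.1939.
ΔS = 193 − 4.07 = 188.9 mg/L, so the substrate removal rate is 22000 × 188.9/1000 = 4156 kg bCOD/d.
P_X = Y_obs·Q·(S₀ − S) = 0.1939 × 4156 = 805.9 kg VSS/d.
R_O = Q·ΔS − 1.42 P_X = 4156 − 1144 = 3012 kg O₂/d.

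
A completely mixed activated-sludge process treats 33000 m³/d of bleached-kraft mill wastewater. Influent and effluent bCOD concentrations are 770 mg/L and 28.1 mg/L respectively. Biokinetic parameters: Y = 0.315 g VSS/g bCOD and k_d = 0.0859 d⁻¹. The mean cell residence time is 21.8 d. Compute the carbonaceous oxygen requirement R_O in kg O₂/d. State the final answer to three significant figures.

R_O ≈ 20700 kg O₂/d

Y_obs = Y / (1 + k_d θ_c) = 0.315 / (1 + 0.0859 × 21.8) = 0.315 / 2.873 = 0.1097.
ΔS = 770 − 28.1 = 741.9 mg/L, so the substrate removal rate is 33000 × 741.9/1000 = 24483 kg bCOD/d.
Net sludge production P_X = 0.1097 × 24483 = 2685 kg VSS/d.
Carbonaceous O₂ demand = substrate oxidised − cell-mass equivalent = 24483 − 1.42 × 2685 = 20670 kg O₂/d.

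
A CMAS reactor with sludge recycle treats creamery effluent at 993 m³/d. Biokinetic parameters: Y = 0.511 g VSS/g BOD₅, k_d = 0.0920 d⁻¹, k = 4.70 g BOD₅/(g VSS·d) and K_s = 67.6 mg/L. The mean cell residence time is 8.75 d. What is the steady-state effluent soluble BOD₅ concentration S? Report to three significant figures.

S ≈ 6.35 mg/L

From the Monod/SRT balance for a CMAS, S = K_s·(1+k_d θ_c)/[θ_c·(Y k − k_d) − 1] = 67.6 × (1 + 0.0920 × 8.75) / [8.75 × (0.511 × 4.70 − 0.0920) − 1] = 122.0 / 19.21 = 6.352 mg/L.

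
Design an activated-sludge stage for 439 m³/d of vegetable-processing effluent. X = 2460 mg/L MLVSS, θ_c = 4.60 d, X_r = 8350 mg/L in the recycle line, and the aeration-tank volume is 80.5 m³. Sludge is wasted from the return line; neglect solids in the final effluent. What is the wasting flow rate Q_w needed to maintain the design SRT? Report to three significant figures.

Q_w ≈ 5.16 m³/d

Q_w = (V·X)/(θ_c X_r) = 80.50 × 2460 / (4.60 × 8350) = 5.156 m³/d.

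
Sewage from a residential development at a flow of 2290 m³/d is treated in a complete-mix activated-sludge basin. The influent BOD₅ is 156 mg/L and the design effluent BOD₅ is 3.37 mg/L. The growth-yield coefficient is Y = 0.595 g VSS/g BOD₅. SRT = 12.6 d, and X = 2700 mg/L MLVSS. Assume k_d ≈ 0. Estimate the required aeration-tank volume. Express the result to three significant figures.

V ≈ 971 m³

V·X = Y·Q·ΔS·θ_c gives V = 0.595 × 2290 × (156 − 3.37) × 12.6 / 2700 = 970.5 m³.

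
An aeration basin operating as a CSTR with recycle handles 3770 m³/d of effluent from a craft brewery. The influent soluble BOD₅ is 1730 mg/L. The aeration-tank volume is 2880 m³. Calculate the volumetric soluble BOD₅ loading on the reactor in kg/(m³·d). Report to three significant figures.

L_v ≈ 2.26 kg soluble BOD₅/(m³·d)

L_v = Q S₀ / V = 3770 × 1730 × 10⁻³ / 2880 = 2.265 kg/(m³·d).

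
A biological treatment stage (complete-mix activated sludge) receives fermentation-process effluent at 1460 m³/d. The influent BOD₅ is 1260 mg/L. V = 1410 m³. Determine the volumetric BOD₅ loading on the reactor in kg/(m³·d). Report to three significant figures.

L_v ≈ 1.30 kg BOD₅/(m³·d)

L_v = Q S₀ / V = 1460 × 1260 × 10⁻³ / 1410 = 1.305 kg/(m³·d).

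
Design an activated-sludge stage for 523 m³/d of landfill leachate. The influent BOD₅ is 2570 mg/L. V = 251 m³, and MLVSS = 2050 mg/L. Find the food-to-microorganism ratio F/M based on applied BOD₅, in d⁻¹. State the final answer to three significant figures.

F/M ≈ 2.61 d⁻¹

F/M = Q·S₀ / (V·X) = 523 × 2570 / (251.0 × 2050) = 2.612 g BOD₅·(g VSS·d)⁻¹.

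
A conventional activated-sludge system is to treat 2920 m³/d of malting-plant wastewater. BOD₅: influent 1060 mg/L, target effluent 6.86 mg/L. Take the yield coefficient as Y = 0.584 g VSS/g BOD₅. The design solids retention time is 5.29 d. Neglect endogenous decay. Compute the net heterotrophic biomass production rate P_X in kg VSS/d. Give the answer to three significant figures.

With endogenous decay neglected, the observed yield equals the true yield: Y_obs = Y = 0.584 g VSS/g BOD₅.
ΔS = 1060 − 6.86 = 1053 mg/L, so the substrate removal rate is 2920 × 1053/1000 = 3075 kg BOD₅/d.
Net biomass production P_X = Y_obs × Q·(S₀ − S) = 0.5840 × 3075 = 1796 kg VSS/d.

P_X ≈ 1800 kg VSS/d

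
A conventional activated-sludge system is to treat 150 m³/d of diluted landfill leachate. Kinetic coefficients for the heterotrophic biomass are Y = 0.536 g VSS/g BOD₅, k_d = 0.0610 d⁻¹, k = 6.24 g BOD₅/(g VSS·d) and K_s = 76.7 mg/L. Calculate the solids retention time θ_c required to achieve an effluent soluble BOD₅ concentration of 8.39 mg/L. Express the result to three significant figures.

At the target effluent, Y k S/(K_s+S) = 0.536×6.24×8.39/85.09 = 0.3298 d⁻¹.
1/θ_c = 0.3298 − 0.0610 = 0.2688 d⁻¹, so θ_c = 3.720 d.

θ_c ≈ 3.72 d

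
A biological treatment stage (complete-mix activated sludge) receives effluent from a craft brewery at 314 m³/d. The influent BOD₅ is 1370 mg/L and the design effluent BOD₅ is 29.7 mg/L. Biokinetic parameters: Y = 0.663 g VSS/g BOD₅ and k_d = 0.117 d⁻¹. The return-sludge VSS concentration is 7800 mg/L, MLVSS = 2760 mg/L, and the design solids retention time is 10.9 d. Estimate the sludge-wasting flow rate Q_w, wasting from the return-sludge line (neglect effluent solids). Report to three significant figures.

Rearranging the biomass balance for a CMAS with decay, V = Y·Q·ΔS·θ_c / [X·(1+k_d θ_c)] = 0.663 × 314 × (1370 − 29.7) × 10.9 / [2760 × (1 + 0.117 × 10.9)] = 3.04×10^6 / 6280 = 484.3 m³.
θ_c = V·X/(Q_w·X_r) when wasting from the recycle, so Q_w = V·X/(θ_c·X_r) = 484.3 × 2760 / (10.9 × 7800) = 15.72 m³/d.

Q_w ≈ 15.7 m³/d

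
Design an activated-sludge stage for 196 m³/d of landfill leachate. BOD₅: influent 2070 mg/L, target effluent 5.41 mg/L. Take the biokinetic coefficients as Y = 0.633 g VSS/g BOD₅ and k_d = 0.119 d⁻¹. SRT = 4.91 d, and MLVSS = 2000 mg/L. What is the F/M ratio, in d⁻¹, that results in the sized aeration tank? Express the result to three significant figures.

F/M ≈ 0.511 d⁻¹

From the SRT design equation V = Y Q (S₀−S) θ_c / [X (1 + k_d θ_c)] = 0.633 × 196 × (2070 − 5.41) × 4.91 / [2000 × (1 + 0.119 × 4.91)] = 1.26×10^6 / 3169 = 396.9 m³.
F/M = applied load / biomass = Q·S₀/(V·X) = 196 × 2070 / (396.9 × 2000) = 0.5111 d⁻¹.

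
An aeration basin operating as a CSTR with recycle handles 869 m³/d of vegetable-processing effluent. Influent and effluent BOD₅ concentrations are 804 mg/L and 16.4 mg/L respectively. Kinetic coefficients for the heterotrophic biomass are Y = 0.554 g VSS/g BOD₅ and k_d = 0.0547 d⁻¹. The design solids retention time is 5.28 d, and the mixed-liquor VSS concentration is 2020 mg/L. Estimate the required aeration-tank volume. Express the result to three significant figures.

V ≈ 769 m³

Steady-state biomass mass balance: V·X·(1 + k_d·θ_c) = Y·Q·(S₀ − S)·θ_c, so V = 0.554 × 869 × (804 − 16.4) × 5.28 / [2020 × (1 + 0.0547 × 5.28)] = 2×10^6 / 2603 = 769.0 m³.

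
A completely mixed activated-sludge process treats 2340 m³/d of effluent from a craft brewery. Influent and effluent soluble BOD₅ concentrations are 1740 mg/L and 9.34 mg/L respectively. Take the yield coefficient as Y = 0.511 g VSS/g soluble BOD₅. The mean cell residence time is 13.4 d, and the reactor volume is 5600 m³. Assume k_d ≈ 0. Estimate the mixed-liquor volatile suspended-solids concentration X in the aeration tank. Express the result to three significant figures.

Without decay, X = Y Q (S₀−S) θ_c / V = 0.511 × 2340 × (1740 − 9.34) × 13.4 / 5600 = 4952 mg/L.

X ≈ 4950 mg/L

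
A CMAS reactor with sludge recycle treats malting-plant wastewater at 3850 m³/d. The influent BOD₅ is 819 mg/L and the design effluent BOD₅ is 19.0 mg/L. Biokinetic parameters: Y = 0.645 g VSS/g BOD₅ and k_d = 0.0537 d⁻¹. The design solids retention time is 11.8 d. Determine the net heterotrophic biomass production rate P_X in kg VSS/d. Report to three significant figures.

Y_obs = Y / (1 + k_d θ_c) = 0.645 / (1 + 0.0537 × 11.8) = 0.645 / 1.634 = 0.3948.
Mass of BOD₅ removed per day: Q(S₀ − S) = 3850 × 800.0 g/m³ = 3080 kg/d.
Net biomass production P_X = Y_obs × Q·(S₀ − S) = 0.3948 × 3080 = 1216 kg VSS/d.

P_X ≈ 1220 kg VSS/d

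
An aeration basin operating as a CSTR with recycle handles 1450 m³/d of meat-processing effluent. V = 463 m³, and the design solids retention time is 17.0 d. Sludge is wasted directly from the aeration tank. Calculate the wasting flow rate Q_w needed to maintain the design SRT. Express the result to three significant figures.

Q_w ≈ 27.2 m³/d

Wasting from the aeration tank: Q_w = V / θ_c = 463.0 / 17.0 = 27.24 m³/d.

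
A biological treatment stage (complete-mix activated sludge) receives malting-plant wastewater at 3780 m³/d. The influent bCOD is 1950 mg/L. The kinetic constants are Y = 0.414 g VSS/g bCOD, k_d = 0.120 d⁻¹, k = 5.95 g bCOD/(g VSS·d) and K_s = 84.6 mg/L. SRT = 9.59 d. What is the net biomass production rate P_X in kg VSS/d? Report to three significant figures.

P_X ≈ 1410 kg VSS/d

For a completely mixed reactor with recycle the Lawrence–McCarty relation gives S = K_s·(1 + k_d·θ_c) / [θ_c·(Y·k − k_d) − 1] = 84.6 × (1 + 0.120 × 9.59) / [9.59 × (0.414 × 5.95 − 0.120) − 1] = 182.0 / 21.47 = 8.474 mg/L.
The observed yield is Y_obs = Y/(1 + k_d·θ_c) = 0.414 / (1 + 0.120 × 9.59) = 0.414 / 2.151 = 0.1925 g VSS per g bCOD removed.
Substrate removed = Q·(S₀ − S) = 3780 m³/d × (1950 − 8.47) g/m³ = 7.34×10^6 g/d = 7339 kg/d.
So the net sludge growth is P_X = 0.1925 × 7339 = 1413 kg VSS/d.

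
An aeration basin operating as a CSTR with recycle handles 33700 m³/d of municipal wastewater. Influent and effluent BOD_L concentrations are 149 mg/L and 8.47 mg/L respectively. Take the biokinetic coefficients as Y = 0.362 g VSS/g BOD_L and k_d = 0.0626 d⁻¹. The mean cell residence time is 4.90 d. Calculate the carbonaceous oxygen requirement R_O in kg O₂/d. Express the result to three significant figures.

The observed yield is Y_obs = Y/(1 + k_d·θ_c) = 0.362 / (1 + 0.0626 × 4.90) = 0.362 / 1.307 = 0.2770 g VSS per g BOD_L removed.
Substrate removed = Q·(S₀ − S) = 33700 m³/d × (149 − 8.47) g/m³ = 4.74×10^6 g/d = 4736 kg/d.
Biomass synthesised: P_X = Y_obs × 4736 = 1312 kg VSS/d.
R_O = Q·ΔS − 1.42 P_X = 4736 − 1863 = 2873 kg O₂/d.

R_O ≈ 2870 kg O₂/d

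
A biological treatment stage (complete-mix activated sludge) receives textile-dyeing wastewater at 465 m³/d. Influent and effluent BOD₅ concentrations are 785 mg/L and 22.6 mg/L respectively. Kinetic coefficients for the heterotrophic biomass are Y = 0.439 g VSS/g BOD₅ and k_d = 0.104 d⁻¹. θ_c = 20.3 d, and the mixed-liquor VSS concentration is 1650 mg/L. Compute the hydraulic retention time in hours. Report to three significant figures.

τ ≈ 31.8 h

Steady-state biomass mass balance: V·X·(1 + k_d·θ_c) = Y·Q·(S₀ − S)·θ_c, so V = 0.439 × 465 × (785 − 22.6) × 20.3 / [1650 × (1 + 0.104 × 20.3)] = 3.16×10^6 / 5133 = 615.4 m³.
Hydraulic retention time τ = V/Q = 615.4 / 465 = 1.324 d = 31.76 h.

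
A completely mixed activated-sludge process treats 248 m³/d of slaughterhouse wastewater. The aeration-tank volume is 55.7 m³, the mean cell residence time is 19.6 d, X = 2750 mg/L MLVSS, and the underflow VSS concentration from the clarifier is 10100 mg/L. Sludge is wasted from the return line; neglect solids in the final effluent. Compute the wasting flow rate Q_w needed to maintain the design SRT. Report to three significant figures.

Q_w ≈ 0.774 m³/d

Q_w = (V·X)/(θ_c X_r) = 55.70 × 2750 / (19.6 × 10100) = 0.7738 m³/d.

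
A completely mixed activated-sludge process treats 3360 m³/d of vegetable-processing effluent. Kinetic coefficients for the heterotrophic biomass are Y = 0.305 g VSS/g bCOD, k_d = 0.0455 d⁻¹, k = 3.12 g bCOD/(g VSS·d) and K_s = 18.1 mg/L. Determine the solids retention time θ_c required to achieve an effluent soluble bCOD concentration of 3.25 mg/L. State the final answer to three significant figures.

At the target effluent, Y k S/(K_s+S) = 0.305×3.12×3.25/21.35 = 0.1449 d⁻¹.
θ_c = 1/(μ − k_d) = 1/(0.1449 − 0.0455) = 1/0.09936 = 10.06 d.

θ_c ≈ 10.1 d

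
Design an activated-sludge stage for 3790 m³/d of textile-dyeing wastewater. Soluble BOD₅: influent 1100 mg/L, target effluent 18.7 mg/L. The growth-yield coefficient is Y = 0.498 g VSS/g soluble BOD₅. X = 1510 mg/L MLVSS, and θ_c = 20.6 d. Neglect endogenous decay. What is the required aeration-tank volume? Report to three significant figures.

V ≈ 27800 m³

Biomass mass balance (decay neglected): V·X = Y·Q·(S₀ − S)·θ_c, so V = 0.498 × 3790 × (1100 − 18.7) × 20.6 / 1510 = 27842 m³.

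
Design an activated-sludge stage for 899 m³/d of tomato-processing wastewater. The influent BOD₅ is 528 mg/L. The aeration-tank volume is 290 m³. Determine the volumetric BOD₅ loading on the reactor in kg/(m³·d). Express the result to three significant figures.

L_v ≈ 1.64 kg BOD₅/(m³·d)

Applied BOD₅ load per unit volume = Q·S₀/V = (899 × 528/1000)/290.0 = 1.637 kg BOD₅·m⁻³·d⁻¹.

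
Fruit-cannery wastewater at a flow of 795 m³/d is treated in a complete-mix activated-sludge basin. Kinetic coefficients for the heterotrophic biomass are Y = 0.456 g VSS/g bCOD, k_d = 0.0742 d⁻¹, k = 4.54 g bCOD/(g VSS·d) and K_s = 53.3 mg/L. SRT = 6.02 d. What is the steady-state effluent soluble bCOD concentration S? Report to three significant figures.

Effluent substrate depends only on kinetics and SRT: S = K_s(1 + k_d θ_c) / [θ_c(Yk − k_d) − 1] = 53.3 × (1 + 0.0742 × 6.02) / [6.02 × (0.456 × 4.54 − 0.0742) − 1] = 77.11 / 11.02 = 7.000 mg/L.

S ≈ 7.00 mg/L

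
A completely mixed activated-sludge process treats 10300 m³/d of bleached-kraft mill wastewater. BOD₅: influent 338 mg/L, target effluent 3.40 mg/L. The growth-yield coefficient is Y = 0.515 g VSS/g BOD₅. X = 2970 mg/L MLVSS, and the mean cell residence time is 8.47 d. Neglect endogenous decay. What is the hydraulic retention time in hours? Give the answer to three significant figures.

τ ≈ 11.8 h

Biomass mass balance (decay neglected): V·X = Y·Q·(S₀ − S)·θ_c, so V = 0.515 × 10300 × (338 − 3.40) × 8.47 / 2970 = 5062 m³.
τ = V/Q = 5062/10300 = 0.4914 d, or 11.79 h.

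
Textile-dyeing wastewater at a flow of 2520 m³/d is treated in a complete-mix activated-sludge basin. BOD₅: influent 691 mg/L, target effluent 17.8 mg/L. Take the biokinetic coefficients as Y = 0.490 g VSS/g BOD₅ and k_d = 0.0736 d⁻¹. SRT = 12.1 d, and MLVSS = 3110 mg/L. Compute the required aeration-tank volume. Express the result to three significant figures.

V ≈ 1710 m³

From the SRT design equation V = Y Q (S₀−S) θ_c / [X (1 + k_d θ_c)] = 0.490 × 2520 × (691 − 17.8) × 12.1 / [3110 × (1 + 0.0736 × 12.1)] = 1.01×10^7 / 5880 = 1711 m³.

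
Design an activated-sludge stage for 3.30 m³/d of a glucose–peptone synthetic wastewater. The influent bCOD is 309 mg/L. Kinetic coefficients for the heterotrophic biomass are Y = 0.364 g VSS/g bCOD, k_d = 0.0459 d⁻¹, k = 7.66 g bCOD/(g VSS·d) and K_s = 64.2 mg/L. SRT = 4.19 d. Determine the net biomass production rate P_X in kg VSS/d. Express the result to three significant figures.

From the Monod/SRT balance for a CMAS, S = K_s·(1+k_d θ_c)/[θ_c·(Y k − k_d) − 1] = 64.2 × (1 + 0.0459 × 4.19) / [4.19 × (0.364 × 7.66 − 0.0459) − 1] = 76.55 / 10.49 = 7.297 mg/L.
The observed yield is Y_obs = Y/(1 + k_d·θ_c) = 0.364 / (1 + 0.0459 × 4.19) = 0.364 / 1.192 = 0.3053 g VSS per g bCOD removed.
ΔS = 309 − 7.30 = 301.7 mg/L, so the substrate removal rate is 3.30 × 301.7/1000 = 0.9956 kg bCOD/d.
Biomass produced: P_X = Y_obs·Q·ΔS = 0.3053 × 0.9956 ≈ 0.3039 kg VSS/d.

P_X ≈ 0.304 kg VSS/d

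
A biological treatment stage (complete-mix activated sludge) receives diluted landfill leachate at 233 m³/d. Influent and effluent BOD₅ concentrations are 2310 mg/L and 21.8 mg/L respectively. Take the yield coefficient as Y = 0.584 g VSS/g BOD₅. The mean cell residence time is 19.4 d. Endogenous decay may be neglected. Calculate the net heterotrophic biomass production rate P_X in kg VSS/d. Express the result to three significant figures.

No decay correction is needed, so Y_obs = Y = 0.584.
ΔS = 2310 − 21.8 = 2288 mg/L, so the substrate removal rate is 233 × 2288/1000 = 533.2 kg BOD₅/d.
So the net sludge growth is P_X = 0.5840 × 533.2 = 311.4 kg VSS/d.

P_X ≈ 311 kg VSS/d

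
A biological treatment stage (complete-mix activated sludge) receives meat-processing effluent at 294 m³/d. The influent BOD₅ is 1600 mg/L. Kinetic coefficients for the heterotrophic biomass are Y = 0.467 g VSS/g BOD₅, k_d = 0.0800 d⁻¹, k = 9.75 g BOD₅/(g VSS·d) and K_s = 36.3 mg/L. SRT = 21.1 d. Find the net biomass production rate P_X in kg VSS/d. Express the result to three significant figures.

For a completely mixed reactor with recycle the Lawrence–McCarty relation gives S = K_s·(1 + k_d·θ_c) / [θ_c·(Y·k − k_d) − 1] = 36.3 × (1 + 0.0800 × 21.1) / [21.1 × (0.467 × 9.75 − 0.0800) − 1] = 97.57 / 93.39 = 1.045 mg/L.
Observed yield with endogenous decay: Y_obs = Y / (1 + k_d·θ_c) = 0.467 / (1 + 0.0800 × 21.1) = 0.467 / 2.688 = 0.1737 g VSS/g BOD₅.
ΔS = 1600 − 1.04 = 1599 mg/L, so the substrate removal rate is 294 × 1599/1000 = 470.1 kg BOD₅/d.
So the net sludge growth is P_X = 0.1737 × 470.1 = 81.67 kg VSS/d.

P_X ≈ 81.7 kg VSS/d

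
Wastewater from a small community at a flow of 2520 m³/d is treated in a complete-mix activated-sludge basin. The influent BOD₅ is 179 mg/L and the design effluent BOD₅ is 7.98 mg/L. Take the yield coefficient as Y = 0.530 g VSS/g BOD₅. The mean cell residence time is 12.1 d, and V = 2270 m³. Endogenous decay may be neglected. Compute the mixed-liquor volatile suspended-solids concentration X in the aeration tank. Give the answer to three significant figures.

X ≈ 1220 mg/L

X = Y·Q·ΔS·θ_c / V = 0.530 × 2520 × (179 − 7.98) × 12.1 / 2270 = 1218 mg/L.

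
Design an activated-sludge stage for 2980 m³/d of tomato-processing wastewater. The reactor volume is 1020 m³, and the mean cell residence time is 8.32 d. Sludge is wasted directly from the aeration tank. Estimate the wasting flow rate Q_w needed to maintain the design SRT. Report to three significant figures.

Q_w ≈ 123 m³/d

Wasting from the aeration tank: Q_w = V / θ_c = 1020 / 8.32 = 122.6 m³/d.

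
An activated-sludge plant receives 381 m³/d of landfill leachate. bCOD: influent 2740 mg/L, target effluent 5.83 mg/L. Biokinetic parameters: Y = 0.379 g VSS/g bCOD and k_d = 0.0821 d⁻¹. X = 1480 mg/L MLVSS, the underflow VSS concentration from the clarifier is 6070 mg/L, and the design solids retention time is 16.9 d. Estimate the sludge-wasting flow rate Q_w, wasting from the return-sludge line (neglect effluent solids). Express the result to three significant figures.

Steady-state biomass mass balance: V·X·(1 + k_d·θ_c) = Y·Q·(S₀ − S)·θ_c, so V = 0.379 × 381 × (2740 − 5.83) × 16.9 / [1480 × (1 + 0.0821 × 16.9)] = 6.67×10^6 / 3533 = 1888 m³.
θ_c = V·X/(Q_w·X_r) when wasting from the recycle, so Q_w = V·X/(θ_c·X_r) = 1888 × 1480 / (16.9 × 6070) = 27.24 m³/d.

Q_w ≈ 27.2 m³/d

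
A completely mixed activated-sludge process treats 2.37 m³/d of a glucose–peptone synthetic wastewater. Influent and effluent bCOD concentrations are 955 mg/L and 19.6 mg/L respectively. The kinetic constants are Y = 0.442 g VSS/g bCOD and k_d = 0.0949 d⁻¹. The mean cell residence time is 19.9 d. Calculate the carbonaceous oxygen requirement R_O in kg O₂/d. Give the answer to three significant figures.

R_O ≈ 1.74 kg O₂/d

Y_obs = Y / (1 + k_d θ_c) = 0.442 / (1 + 0.0949 × 19.9) = 0.442 / 2.889 = 0.1530.
Q·(S₀ − S) = 2.37 × (955 − 19.6) × 10⁻³ = 2.217 kg/d removed.
P_X = Y_obs·Q·(S₀ − S) = 0.1530 × 2.217 = 0.3392 kg VSS/d.
R_O = Q·(S₀ − S) − 1.42·P_X = 2.217 − 1.42 × 0.3392 = 1.735 kg O₂/d.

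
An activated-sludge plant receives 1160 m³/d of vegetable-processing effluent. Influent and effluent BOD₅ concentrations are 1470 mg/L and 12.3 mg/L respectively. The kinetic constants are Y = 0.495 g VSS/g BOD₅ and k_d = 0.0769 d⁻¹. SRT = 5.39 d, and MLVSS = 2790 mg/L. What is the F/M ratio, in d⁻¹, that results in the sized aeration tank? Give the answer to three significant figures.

F/M ≈ 0.535 d⁻¹

From the SRT design equation V = Y Q (S₀−S) θ_c / [X (1 + k_d θ_c)] = 0.495 × 1160 × (1470 − 12.3) × 5.39 / [2790 × (1 + 0.0769 × 5.39)] = 4.51×10^6 / 3946 = 1143 m³.
Food-to-microorganism ratio F/M = Q S₀ / (V X) = 1160 × 1470 / (1143 × 2790) = 0.5346 d⁻¹.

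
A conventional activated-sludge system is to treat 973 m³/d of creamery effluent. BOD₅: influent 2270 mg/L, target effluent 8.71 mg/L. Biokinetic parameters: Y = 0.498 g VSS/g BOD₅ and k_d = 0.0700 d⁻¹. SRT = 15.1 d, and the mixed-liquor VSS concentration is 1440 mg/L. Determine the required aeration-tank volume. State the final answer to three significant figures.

V ≈ 5590 m³

From the SRT design equation V = Y Q (S₀−S) θ_c / [X (1 + k_d θ_c)] = 0.498 × 973 × (2270 − 8.71) × 15.1 / [1440 × (1 + 0.0700 × 15.1)] = 1.65×10^7 / 2962 = 5586 m³.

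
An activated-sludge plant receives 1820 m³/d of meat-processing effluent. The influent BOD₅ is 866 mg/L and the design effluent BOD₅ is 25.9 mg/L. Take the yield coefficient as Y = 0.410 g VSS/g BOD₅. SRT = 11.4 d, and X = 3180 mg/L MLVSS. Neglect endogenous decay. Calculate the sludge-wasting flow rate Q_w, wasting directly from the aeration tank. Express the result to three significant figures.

V·X = Y·Q·ΔS·θ_c gives V = 0.410 × 1820 × (866 − 25.9) × 11.4 / 3180 = 2247 m³.
For wasting at MLVSS concentration, Q_w = V/θ_c = 2247/11.4 = 197.1 m³/d.

Q_w ≈ 197 m³/d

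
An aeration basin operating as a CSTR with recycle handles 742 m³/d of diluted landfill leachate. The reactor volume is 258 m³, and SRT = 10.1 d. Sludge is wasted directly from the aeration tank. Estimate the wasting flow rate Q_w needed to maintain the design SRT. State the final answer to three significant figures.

Wasting from the aeration tank: Q_w = V / θ_c = 258.0 / 10.1 = 25.54 m³/d.

Q_w ≈ 25.5 m³/d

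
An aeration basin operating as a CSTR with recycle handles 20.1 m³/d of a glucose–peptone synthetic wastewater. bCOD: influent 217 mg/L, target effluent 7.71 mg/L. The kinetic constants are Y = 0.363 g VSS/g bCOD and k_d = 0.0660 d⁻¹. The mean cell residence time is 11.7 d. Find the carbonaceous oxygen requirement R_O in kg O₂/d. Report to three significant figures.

R_O ≈ 2.98 kg O₂/d

Correct the yield for decay: Y_obs = Y/(1 + k_d θ_c) = 0.363 / (1 + 0.0660 × 11.7) = 0.363 / 1.772 = 0.2048.
ΔS = 217 − 7.71 = 209.3 mg/L, so the substrate removal rate is 20.1 × 209.3/1000 = 4.207 kg bCOD/d.
P_X = Y_obs·Q·(S₀ − S) = 0.2048 × 4.207 = 0.8617 kg VSS/d.
R_O = Q·(S₀ − S) − 1.42·P_X = 4.207 − 1.42 × 0.8617 = 2.983 kg O₂/d.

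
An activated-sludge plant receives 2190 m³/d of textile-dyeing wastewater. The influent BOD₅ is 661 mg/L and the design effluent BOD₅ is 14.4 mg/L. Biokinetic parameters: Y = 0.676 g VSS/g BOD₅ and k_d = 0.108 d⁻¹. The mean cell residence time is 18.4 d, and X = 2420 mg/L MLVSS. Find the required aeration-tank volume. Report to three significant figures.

V ≈ 2440 m³

Rearranging the biomass balance for a CMAS with decay, V = Y·Q·ΔS·θ_c / [X·(1+k_d θ_c)] = 0.676 × 2190 × (661 − 14.4) × 18.4 / [2420 × (1 + 0.108 × 18.4)] = 1.76×10^7 / 7229 = 2436 m³.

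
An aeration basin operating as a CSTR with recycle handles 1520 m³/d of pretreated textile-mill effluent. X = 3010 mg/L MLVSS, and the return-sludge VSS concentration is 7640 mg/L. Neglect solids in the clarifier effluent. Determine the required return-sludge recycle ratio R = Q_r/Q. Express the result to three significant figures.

R = Q_r/Q = X/(X_r − X) = 3010 / (7640 − 3010) = 0.6501.

R ≈ 0.650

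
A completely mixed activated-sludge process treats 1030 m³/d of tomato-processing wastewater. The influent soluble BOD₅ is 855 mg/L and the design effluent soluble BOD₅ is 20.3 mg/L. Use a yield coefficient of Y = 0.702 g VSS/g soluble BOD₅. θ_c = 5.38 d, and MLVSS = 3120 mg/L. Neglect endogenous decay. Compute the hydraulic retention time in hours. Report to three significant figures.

V·X = Y·Q·ΔS·θ_c gives V = 0.702 × 1030 × (855 − 20.3) × 5.38 / 3120 = 1041 m³.
τ = V/Q = 1041/1030 = 1.010 d, or 24.25 h.

τ ≈ 24.2 h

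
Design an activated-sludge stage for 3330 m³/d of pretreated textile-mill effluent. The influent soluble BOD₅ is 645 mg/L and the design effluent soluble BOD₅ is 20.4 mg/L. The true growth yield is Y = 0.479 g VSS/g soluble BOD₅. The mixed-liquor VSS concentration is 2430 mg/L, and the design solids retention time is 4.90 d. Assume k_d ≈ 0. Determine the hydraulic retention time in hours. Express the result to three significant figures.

τ ≈ 14.5 h

Biomass mass balance (decay neglected): V·X = Y·Q·(S₀ − S)·θ_c, so V = 0.479 × 3330 × (645 − 20.4) × 4.90 / 2430 = 2009 m³.
Hydraulic retention time τ = V/Q = 2009 / 3330 = 0.6033 d = 14.48 h.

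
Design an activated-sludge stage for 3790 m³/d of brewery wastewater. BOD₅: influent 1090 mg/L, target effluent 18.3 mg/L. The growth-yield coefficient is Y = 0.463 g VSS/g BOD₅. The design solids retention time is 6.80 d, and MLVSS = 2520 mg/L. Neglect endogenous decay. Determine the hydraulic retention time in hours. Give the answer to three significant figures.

τ ≈ 32.1 h

Biomass mass balance (decay neglected): V·X = Y·Q·(S₀ − S)·θ_c, so V = 0.463 × 3790 × (1090 − 18.3) × 6.80 / 2520 = 5075 m³.
Hydraulic retention time τ = V/Q = 5075 / 3790 = 1.339 d = 32.13 h.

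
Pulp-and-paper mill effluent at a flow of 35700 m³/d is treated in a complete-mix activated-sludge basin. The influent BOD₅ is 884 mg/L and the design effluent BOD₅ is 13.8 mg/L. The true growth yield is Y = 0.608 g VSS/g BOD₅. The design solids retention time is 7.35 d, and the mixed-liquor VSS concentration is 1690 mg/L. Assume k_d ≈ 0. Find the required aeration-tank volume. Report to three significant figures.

V ≈ 82100 m³

V·X = Y·Q·ΔS·θ_c gives V = 0.608 × 35700 × (884 − 13.8) × 7.35 / 1690 = 82147 m³.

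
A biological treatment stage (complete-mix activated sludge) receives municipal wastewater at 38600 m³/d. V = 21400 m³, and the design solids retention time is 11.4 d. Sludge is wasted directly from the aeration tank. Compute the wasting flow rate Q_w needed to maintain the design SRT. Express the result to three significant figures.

Q_w ≈ 1880 m³/d

With mixed-liquor wasting, θ_c = V/Q_w, so Q_w = V/θ_c = 21400/11.4 = 1877 m³/d.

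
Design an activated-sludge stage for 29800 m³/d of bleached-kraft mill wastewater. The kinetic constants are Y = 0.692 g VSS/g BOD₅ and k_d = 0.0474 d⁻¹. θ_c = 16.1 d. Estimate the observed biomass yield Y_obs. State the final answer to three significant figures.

Y_obs = Y / (1 + k_d θ_c) = 0.692 / (1 + 0.0474 × 16.1) = 0.692 / 1.763 = 0.3925.

Y_obs ≈ 0.392 g VSS/g BOD₅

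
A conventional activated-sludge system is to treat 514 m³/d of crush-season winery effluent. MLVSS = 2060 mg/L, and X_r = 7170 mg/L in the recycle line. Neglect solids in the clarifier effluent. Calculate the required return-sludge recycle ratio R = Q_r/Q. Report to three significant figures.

R ≈ 0.403

R = Q_r/Q = X/(X_r − X) = 2060 / (7170 − 2060) = 0.4031.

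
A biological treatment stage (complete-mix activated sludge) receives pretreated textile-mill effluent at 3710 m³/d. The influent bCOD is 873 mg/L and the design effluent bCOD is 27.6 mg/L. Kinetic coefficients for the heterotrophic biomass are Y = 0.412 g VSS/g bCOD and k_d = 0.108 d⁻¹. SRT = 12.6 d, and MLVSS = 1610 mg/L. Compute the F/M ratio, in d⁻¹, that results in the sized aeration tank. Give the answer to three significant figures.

Steady-state biomass mass balance: V·X·(1 + k_d·θ_c) = Y·Q·(S₀ − S)·θ_c, so V = 0.412 × 3710 × (873 − 27.6) × 12.6 / [1610 × (1 + 0.108 × 12.6)] = 1.63×10^7 / 3801 = 4284 m³.
F/M = applied load / biomass = Q·S₀/(V·X) = 3710 × 873 / (4284 × 1610) = 0.4696 d⁻¹.

F/M ≈ 0.470 d⁻¹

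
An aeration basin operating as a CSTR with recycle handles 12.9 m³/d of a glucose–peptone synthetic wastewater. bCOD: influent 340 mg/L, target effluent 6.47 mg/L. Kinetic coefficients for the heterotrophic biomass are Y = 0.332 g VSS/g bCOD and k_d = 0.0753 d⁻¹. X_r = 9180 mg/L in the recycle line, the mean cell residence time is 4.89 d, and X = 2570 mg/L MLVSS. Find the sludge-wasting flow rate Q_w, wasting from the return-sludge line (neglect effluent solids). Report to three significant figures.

Q_w ≈ 0.114 m³/d

Steady-state biomass mass balance: V·X·(1 + k_d·θ_c) = Y·Q·(S₀ − S)·θ_c, so V = 0.332 × 12.9 × (340 − 6.47) × 4.89 / [2570 × (1 + 0.0753 × 4.89)] = 6.99×10^3 / 3516 = 1.986 m³.
θ_c = V·X/(Q_w·X_r) when wasting from the recycle, so Q_w = V·X/(θ_c·X_r) = 1.986 × 2570 / (4.89 × 9180) = 0.1137 m³/d.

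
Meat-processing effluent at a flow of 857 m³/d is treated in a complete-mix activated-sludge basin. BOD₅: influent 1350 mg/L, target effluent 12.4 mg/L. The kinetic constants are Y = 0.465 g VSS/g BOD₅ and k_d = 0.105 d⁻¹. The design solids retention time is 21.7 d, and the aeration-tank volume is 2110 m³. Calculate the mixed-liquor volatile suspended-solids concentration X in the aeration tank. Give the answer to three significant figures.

Solving the biomass balance for X: X = Y Q (S₀−S) θ_c / [V (1+k_d θ_c)] = 0.465 × 857 × (1350 − 12.4) × 21.7 / [2110 × (1 + 0.105 × 21.7)] = 1672 mg/L.

X ≈ 1670 mg/L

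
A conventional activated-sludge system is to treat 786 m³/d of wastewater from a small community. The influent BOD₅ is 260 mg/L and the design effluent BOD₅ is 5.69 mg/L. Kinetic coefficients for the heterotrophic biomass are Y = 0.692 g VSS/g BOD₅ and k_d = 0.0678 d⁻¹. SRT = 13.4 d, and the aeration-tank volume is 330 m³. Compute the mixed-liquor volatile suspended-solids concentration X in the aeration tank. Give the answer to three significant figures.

Solving the biomass balance for X: X = Y Q (S₀−S) θ_c / [V (1+k_d θ_c)] = 0.692 × 786 × (260 − 5.69) × 13.4 / [330 × (1 + 0.0678 × 13.4)] = 2943 mg/L.

X ≈ 2940 mg/L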